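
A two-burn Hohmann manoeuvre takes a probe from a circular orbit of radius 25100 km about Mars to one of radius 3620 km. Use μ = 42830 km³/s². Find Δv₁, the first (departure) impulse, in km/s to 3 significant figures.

Δv₁ = 0.650 km/s

Semi-major axis of the transfer orbit: a_t = (25100 + 3620)/2 = 14360 km.
Circular speed at r = 25100 km: v_c = √(μ/r) = 1.3063 km/s.
Vis-viva on the transfer ellipse at r = 25100 km gives v_t = √[μ(2/r − 1/a_t)] = 0.65586 km/s.
Δv₁ = |v_t − v_c| = |0.65586 − 1.3063| = 0.6504 km/s.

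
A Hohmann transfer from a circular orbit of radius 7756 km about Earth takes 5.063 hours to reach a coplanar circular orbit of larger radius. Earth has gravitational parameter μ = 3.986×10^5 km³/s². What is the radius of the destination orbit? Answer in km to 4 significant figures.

r₂ = 39770 km

Transfer time t = 5.063 hours = 18226.8 s, and t = π√(a_t³/μ).
So a_t = (μ t²/π²)^(1/3) = (3.986×10^5 × (18226.8)² / π²)^(1/3) = 23762 km.
Since a_t = (r₁ + r₂)/2, r₂ = 2a_t − r₁ = 2×23762 − 7756 = 39768 km.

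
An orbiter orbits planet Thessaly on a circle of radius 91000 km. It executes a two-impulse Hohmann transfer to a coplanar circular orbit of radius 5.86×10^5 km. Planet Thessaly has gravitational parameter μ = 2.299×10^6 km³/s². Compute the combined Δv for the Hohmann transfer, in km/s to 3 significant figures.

Δv = 2.54 km/s

Semi-major axis of the transfer orbit: a_t = (91000 + 5.860×10^5)/2 = 3.385×10^5 km.
Circular speed at r₁: v₁ = √(μ/r₁) = √(2.299×10^6/91000) = 5.026 km/s.
Transfer-orbit speed at r₁ (vis-viva): v_p = √[μ(2/r₁ − 1/a_t)] = 6.613 km/s.
First burn Δv₁ = |v_p − v₁| = 1.587 km/s.
Circular speed at r₂: v₂ = √(μ/r₂) = 1.9807 km/s.
Transfer-orbit speed at r₂: v_a = √[μ(2/r₂ − 1/a_t)] = 1.0270 km/s.
Second burn Δv₂ = |v₂ − v_a| = 0.9537 km/s.
Total Δv = Δv₁ + Δv₂ = 2.541 km/s.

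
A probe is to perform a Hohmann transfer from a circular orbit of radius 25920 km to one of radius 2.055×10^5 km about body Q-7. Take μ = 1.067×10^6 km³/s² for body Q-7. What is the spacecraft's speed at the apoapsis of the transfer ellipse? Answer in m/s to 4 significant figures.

The Hohmann ellipse has a_t = (r₁ + r₂)/2 = 1.1571×10^5 km.
The apoapsis of the transfer ellipse is at r = 2.055×10^5 km.
Applying v² = μ(2/r − 1/a_t): v = 1.078 km/s.

v = 1078 m/s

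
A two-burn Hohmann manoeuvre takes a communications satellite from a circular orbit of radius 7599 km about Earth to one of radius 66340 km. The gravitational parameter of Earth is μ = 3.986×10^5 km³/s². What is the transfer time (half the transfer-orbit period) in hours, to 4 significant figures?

Semi-major axis of the transfer orbit: a_t = (7599 + 66340)/2 = 36969.5 km.
By Kepler's third law the transfer-orbit period is T = 2π√(a_t³/μ), so t = T/2 = 35370 s.
Converting: 35370 s ÷ 3600 s/hour = 9.825 hours.

t = 9.825 hours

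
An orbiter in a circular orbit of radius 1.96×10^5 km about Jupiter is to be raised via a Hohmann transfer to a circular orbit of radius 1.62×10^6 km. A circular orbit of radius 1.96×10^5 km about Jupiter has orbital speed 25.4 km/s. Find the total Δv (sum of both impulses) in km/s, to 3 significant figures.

Δv = 13.3 km/s

From the circular-orbit relation v² = μ/r at r = 1.96×10^5 km: μ = v²r = (25.4)² × 1.96×10^5 = 1.26451×10^8 km³/s².
The Hohmann ellipse has a_t = (r₁ + r₂)/2 = 9.080×10^5 km.
Circular speed at r₁: v₁ = √(μ/r₁) = √(1.26451×10^8/1.960×10^5) = 25.400 km/s.
On the transfer ellipse at r₁, v² = μ(2/r − 1/a) gives v_p = √[μ(2/r₁ − 1/a_t)] = 33.927 km/s.
First burn Δv₁ = |v_p − v₁| = 8.527 km/s.
Circular speed at r₂: v₂ = √(μ/r₂) = 8.835 km/s.
Transfer-orbit speed at r₂: v_a = √[μ(2/r₂ − 1/a_t)] = 4.105 km/s.
Second burn Δv₂ = |v₂ − v_a| = 4.730 km/s.
Total Δv = Δv₁ + Δv₂ = 13.26 km/s.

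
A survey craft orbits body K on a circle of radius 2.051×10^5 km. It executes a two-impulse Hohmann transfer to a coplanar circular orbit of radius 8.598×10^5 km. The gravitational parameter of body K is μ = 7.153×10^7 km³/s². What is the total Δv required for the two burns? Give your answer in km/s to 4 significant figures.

The Hohmann ellipse has a_t = (r₁ + r₂)/2 = 5.3245×10^5 km.
Circular speed at r₁: v₁ = √(μ/r₁) = √(7.153×10^7/2.051×10^5) = 18.675 km/s.
On the transfer ellipse at r₁, vis-viva gives v_p = √[μ(2/r₁ − 1/a_t)] = 23.731 km/s.
First burn Δv₁ = |v_p − v₁| = 5.056 km/s.
At r₂, v₂ = √(μ/r₂) = 9.121 km/s.
Transfer-orbit speed at r₂: v_a = √[μ(2/r₂ − 1/a_t)] = 5.661 km/s.
Second burn Δv₂ = |v₂ − v_a| = 3.460 km/s.
Δv = Δv₁ + Δv₂ = 5.056 + 3.460 = 8.516 km/s.

Δv = 8.516 km/s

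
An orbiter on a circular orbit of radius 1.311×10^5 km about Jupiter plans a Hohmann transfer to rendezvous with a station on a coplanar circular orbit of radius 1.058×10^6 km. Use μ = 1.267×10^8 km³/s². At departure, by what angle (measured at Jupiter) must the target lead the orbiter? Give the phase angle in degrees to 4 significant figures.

φ = 104.2°

Semi-major axis of the transfer orbit: a_t = (1.311×10^5 + 1.058×10^6)/2 = 5.9455×10^5 km.
The half-period of the transfer ellipse is t = π√(a_t³/μ) = 1.2795×10^5 s.
Target angular speed ω₂ = √(μ/r₂³) = 1.0343×10^-5 rad/s.
Angle swept by the target during transfer: ω₂·t = 1.3234 rad = 75.83°.
Arrival is 180° from departure on the ellipse, so φ = 180° − 75.83° = 104.2°.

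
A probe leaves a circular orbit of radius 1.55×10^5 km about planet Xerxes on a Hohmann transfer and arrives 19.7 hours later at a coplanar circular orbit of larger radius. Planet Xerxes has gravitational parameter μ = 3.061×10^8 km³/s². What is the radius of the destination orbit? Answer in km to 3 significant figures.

r₂ = 9.22×10^5 km

Transfer time t = 19.7 hours = 70920 s, and t = π√(a_t³/μ).
So a_t = (μ t²/π²)^(1/3) = (3.061×10^8 × (70920)² / π²)^(1/3) = 5.3831×10^5 km.
Since a_t = (r₁ + r₂)/2, r₂ = 2a_t − r₁ = 2×5.3831×10^5 − 1.550×10^5 = 9.2162×10^5 km.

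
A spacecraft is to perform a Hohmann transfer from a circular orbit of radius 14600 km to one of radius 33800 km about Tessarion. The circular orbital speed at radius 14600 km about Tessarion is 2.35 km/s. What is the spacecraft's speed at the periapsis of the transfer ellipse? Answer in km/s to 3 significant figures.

v = 2.78 km/s

From the circular-orbit relation v² = μ/r at r = 14600 km: μ = v²r = (2.35)² × 14600 = 80628.5 km³/s².
Semi-major axis of the transfer orbit: a_t = (14600 + 33800)/2 = 24200 km.
The periapsis of the transfer ellipse is at r = 14600 km.
From the vis-viva equation, v = √[μ(2/r − 1/a_t)] = 2.777 km/s.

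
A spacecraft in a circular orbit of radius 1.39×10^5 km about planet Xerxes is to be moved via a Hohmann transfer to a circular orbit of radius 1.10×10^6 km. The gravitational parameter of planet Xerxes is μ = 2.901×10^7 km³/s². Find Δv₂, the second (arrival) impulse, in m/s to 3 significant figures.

Δv₂ = 2700 m/s

The Hohmann ellipse has a_t = (r₁ + r₂)/2 = 6.195×10^5 km.
Circular speed at r = 1.100×10^6 km: v_c = √(μ/r) = 5.1354 km/s.
Vis-viva on the transfer ellipse at r = 1.100×10^6 km gives v_t = √[μ(2/r − 1/a_t)] = 2.4326 km/s.
Δv₂ = |v_t − v_c| = |2.4326 − 5.1354| = 2.703 km/s.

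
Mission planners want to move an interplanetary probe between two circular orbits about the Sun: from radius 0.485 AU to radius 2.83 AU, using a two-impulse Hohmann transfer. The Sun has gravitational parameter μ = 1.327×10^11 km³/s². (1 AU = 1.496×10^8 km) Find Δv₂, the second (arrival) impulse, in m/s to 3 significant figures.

Δv₂ = 8130 m/s

In km: r₁ = 0.485 × 1.496×10^8 = 7.2556×10^7 km; r₂ = 2.83 × 1.496×10^8 = 4.23368×10^8 km.
Transfer-ellipse semi-major axis a_t = (r₁ + r₂)/2 = (7.2556×10^7 + 4.23368×10^8)/2 = 2.47962×10^8 km.
Circular speed at r = 4.23368×10^8 km: v_c = √(μ/r) = 17.704 km/s.
Vis-viva on the transfer ellipse at r = 4.23368×10^8 km gives v_t = √[μ(2/r − 1/a_t)] = 9.5768 km/s.
Δv₂ = |v_t − v_c| = |9.5768 − 17.704| = 8.127 km/s.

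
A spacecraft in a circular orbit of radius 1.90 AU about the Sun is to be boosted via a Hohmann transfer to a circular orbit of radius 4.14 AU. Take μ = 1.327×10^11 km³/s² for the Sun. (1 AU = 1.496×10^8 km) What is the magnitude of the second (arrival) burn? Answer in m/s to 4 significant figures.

Δv₂ = 3027 m/s

In km: r₁ = 1.90 × 1.496×10^8 = 2.8424×10^8 km; r₂ = 4.14 × 1.496×10^8 = 6.19344×10^8 km.
The Hohmann ellipse has a_t = (r₁ + r₂)/2 = 4.51792×10^8 km.
On the circular orbit at r = 6.19344×10^8 km, v_c = √(μ/r) = 14.6376 km/s.
Transfer-orbit speed at the same r (vis-viva, a = a_t): v_t = √[μ(2/r − 1/a_t)] = 11.6103 km/s.
Δv₂ = |v_t − v_c| = |11.6103 − 14.6376| = 3.027 km/s.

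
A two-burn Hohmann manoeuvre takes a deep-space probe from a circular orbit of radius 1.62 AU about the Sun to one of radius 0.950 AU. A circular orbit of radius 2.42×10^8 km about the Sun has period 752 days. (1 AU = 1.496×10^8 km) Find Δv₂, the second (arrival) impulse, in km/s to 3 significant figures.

Δv₂ = 3.75 km/s

From Kepler's third law T² = 4π²r³/μ at r = 2.42×10^8 km, T = 752 days = 752 × 86400 s = 6.49728×10^7 s: μ = 4π²r³/T² = 1.32539×10^11 km³/s².
In km: r₁ = 1.62 × 1.496×10^8 = 2.42352×10^8 km; r₂ = 0.950 × 1.496×10^8 = 1.4212×10^8 km.
Semi-major axis of the transfer orbit: a_t = (2.42352×10^8 + 1.4212×10^8)/2 = 1.92236×10^8 km.
Circular speed at r = 1.4212×10^8 km: v_c = √(μ/r) = 30.54 km/s.
Transfer-orbit speed at the same r (vis-viva, a = a_t): v_t = √[μ(2/r − 1/a_t)] = 34.29 km/s.
Δv₂ = |v_t − v_c| = |34.29 − 30.54| = 3.750 km/s.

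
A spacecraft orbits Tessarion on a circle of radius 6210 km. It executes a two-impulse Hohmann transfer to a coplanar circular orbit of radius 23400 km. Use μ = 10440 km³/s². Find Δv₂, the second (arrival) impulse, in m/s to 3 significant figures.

Δv₂ = 235 m/s

Transfer-ellipse semi-major axis a_t = (r₁ + r₂)/2 = (6210 + 23400)/2 = 14805 km.
On the circular orbit at r = 23400 km, v_c = √(μ/r) = 0.6679475 km/s.
Transfer-orbit speed at the same r (vis-viva, a = a_t): v_t = √[μ(2/r − 1/a_t)] = 0.4325974 km/s.
Δv₂ = |v_t − v_c| = |0.4325974 − 0.6679475| = 0.2354 km/s.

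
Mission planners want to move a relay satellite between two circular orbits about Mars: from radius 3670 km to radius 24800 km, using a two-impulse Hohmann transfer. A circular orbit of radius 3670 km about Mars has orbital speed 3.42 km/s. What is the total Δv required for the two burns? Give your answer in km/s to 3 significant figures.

Δv = 1.74 km/s

From the circular-orbit relation v² = μ/r at r = 3670 km: μ = v²r = (3.42)² × 3670 = 42925.8 km³/s².
Transfer-ellipse semi-major axis a_t = (r₁ + r₂)/2 = (3670 + 24800)/2 = 14235 km.
At r₁ the circular-orbit speed is v₁ = √(μ/r₁) = 3.420 km/s.
On the transfer ellipse at r₁, vis-viva equation gives v_p = √[μ(2/r₁ − 1/a_t)] = 4.514 km/s.
First burn Δv₁ = |v_p − v₁| = 1.094 km/s.
At r₂, v₂ = √(μ/r₂) = 1.3156 km/s.
Transfer-orbit speed at r₂: v_a = √[μ(2/r₂ − 1/a_t)] = 0.66802 km/s.
Second burn Δv₂ = |v₂ − v_a| = 0.6476 km/s.
Total Δv = Δv₁ + Δv₂ = 1.742 km/s.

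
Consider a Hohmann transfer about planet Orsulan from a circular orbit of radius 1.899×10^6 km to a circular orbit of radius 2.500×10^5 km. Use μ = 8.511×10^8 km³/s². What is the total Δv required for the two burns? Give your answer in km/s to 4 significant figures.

Δv = 30.18 km/s

Transfer-ellipse semi-major axis a_t = (r₁ + r₂)/2 = (1.899×10^6 + 2.500×10^5)/2 = 1.0745×10^6 km.
Circular speed at r₁: v₁ = √(μ/r₁) = √(8.511×10^8/1.899×10^6) = 21.17 km/s.
On the transfer ellipse at r₁, vis-viva equation gives v_a = √[μ(2/r₁ − 1/a_t)] = 10.21 km/s.
First burn Δv₁ = |v_a − v₁| = 10.96 km/s.
At r₂, v₂ = √(μ/r₂) = 58.35 km/s.
Transfer-orbit speed at r₂: v_p = √[μ(2/r₂ − 1/a_t)] = 77.57 km/s.
Second burn Δv₂ = |v₂ − v_p| = 19.22 km/s.
Δv = Δv₁ + Δv₂ = 10.96 + 19.22 = 30.18 km/s.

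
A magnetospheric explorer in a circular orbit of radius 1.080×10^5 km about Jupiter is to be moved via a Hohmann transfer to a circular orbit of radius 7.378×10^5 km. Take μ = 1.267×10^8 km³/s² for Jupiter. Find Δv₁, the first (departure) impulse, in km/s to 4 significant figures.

Δv₁ = 10.99 km/s

Transfer-ellipse semi-major axis a_t = (r₁ + r₂)/2 = (1.080×10^5 + 7.378×10^5)/2 = 4.229×10^5 km.
Circular speed at r = 1.080×10^5 km: v_c = √(μ/r) = 34.25 km/s.
Vis-viva on the transfer ellipse at r = 1.080×10^5 km gives v_t = √[μ(2/r − 1/a_t)] = 45.24 km/s.
Δv₁ = |v_t − v_c| = |45.24 − 34.25| = 10.99 km/s.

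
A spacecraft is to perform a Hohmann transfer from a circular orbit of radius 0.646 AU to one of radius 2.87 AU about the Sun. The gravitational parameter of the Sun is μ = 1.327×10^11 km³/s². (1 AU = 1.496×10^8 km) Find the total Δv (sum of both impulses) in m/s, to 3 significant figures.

Δv = 17200 m/s

In km: r₁ = 0.646 × 1.496×10^8 = 9.66416×10^7 km; r₂ = 2.87 × 1.496×10^8 = 4.29352×10^8 km.
The Hohmann ellipse has a_t = (r₁ + r₂)/2 = 2.629968×10^8 km.
Circular speed at r₁: v₁ = √(μ/r₁) = √(1.327×10^11/9.66416×10^7) = 37.06 km/s.
Transfer-orbit speed at r₁ (v² = μ(2/r − 1/a)): v_p = √[μ(2/r₁ − 1/a_t)] = 47.35 km/s.
First burn Δv₁ = |v_p − v₁| = 10.29 km/s.
At r₂, v₂ = √(μ/r₂) = 17.580 km/s.
Transfer-orbit speed at r₂: v_a = √[μ(2/r₂ − 1/a_t)] = 10.657 km/s.
Second burn Δv₂ = |v₂ − v_a| = 6.923 km/s.
Total Δv = Δv₁ + Δv₂ = 17.21 km/s.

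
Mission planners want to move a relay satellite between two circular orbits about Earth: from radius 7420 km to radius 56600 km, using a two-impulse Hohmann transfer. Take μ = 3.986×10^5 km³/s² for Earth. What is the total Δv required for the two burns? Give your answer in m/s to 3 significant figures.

Transfer-ellipse semi-major axis a_t = (r₁ + r₂)/2 = (7420 + 56600)/2 = 32010 km.
At r₁ the circular-orbit speed is v₁ = √(μ/r₁) = 7.329 km/s.
Transfer-orbit speed at r₁ (vis-viva equation): v_p = √[μ(2/r₁ − 1/a_t)] = 9.746 km/s.
First burn Δv₁ = |v_p − v₁| = 2.417 km/s.
At r₂, v₂ = √(μ/r₂) = 2.654 km/s.
Transfer-orbit speed at r₂: v_a = √[μ(2/r₂ − 1/a_t)] = 1.278 km/s.
Second burn Δv₂ = |v₂ − v_a| = 1.376 km/s.
Δv = Δv₁ + Δv₂ = 2.417 + 1.376 = 3.793 km/s.

Δv = 3790 m/s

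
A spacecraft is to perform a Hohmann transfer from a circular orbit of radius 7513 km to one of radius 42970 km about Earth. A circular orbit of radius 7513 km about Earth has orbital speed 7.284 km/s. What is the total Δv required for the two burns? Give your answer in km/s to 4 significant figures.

Δv = 3.604 km/s

From the circular-orbit relation v² = μ/r at r = 7513 km: μ = v²r = (7.284)² × 7513 = 3.98615×10^5 km³/s².
The Hohmann ellipse has a_t = (r₁ + r₂)/2 = 25241.5 km.
At r₁ the circular-orbit speed is v₁ = √(μ/r₁) = 7.284 km/s.
Transfer-orbit speed at r₁ (vis-viva equation): v_p = √[μ(2/r₁ − 1/a_t)] = 9.504 km/s.
First burn Δv₁ = |v_p − v₁| = 2.220 km/s.
At r₂, v₂ = √(μ/r₂) = 3.046 km/s.
Transfer-orbit speed at r₂: v_a = √[μ(2/r₂ − 1/a_t)] = 1.662 km/s.
Second burn Δv₂ = |v₂ − v_a| = 1.384 km/s.
Δv = Δv₁ + Δv₂ = 2.220 + 1.384 = 3.604 km/s.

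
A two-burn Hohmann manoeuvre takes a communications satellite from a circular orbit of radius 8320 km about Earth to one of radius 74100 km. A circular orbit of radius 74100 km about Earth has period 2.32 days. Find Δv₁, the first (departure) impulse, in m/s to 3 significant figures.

From Kepler's third law T² = 4π²r³/μ at r = 74100 km, T = 2.32 days = 2.32 × 86400 s = 2.00448×10^5 s: μ = 4π²r³/T² = 3.99771×10^5 km³/s².
Transfer-ellipse semi-major axis a_t = (r₁ + r₂)/2 = (8320 + 74100)/2 = 41210 km.
Circular speed at r = 8320 km: v_c = √(μ/r) = 6.932 km/s.
Transfer-orbit speed at the same r (vis-viva, a = a_t): v_t = √[μ(2/r − 1/a_t)] = 9.295 km/s.
Δv₁ = |v_t − v_c| = |9.295 − 6.932| = 2.363 km/s.

Δv₁ = 2360 m/s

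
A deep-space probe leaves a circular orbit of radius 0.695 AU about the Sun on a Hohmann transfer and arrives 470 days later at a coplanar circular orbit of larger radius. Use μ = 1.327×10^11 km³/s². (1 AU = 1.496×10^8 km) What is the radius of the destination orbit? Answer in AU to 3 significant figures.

r₂ = 3.06 AU

In km: r₁ = 0.695 × 1.496×10^8 = 1.03972×10^8 km.
Transfer time t = 470 days = 4.0608×10^7 s, and t = π√(a_t³/μ).
So a_t = (μ t²/π²)^(1/3) = (1.327×10^11 × (4.0608×10^7)² / π²)^(1/3) = 2.8093×10^8 km.
Since a_t = (r₁ + r₂)/2, r₂ = 2a_t − r₁ = 2×2.8093×10^8 − 1.03972×10^8 = 4.57888×10^8 km.
In AU: r₂ = 4.57888×10^8 / 1.496×10^8 = 3.06 AU.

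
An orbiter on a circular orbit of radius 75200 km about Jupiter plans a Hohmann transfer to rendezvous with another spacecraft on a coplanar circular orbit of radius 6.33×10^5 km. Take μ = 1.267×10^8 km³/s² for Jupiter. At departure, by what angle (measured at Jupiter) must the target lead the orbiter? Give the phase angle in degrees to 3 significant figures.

φ = 105°

Transfer-ellipse semi-major axis a_t = (r₁ + r₂)/2 = (75200 + 6.330×10^5)/2 = 3.541×10^5 km.
The half-period of the transfer ellipse is t = π√(a_t³/μ) = 58810 s.
Target angular speed ω₂ = √(μ/r₂³) = 2.235×10^-5 rad/s.
Angle swept by the target during transfer: ω₂·t = 1.3144 rad = 75.31°.
Arrival is 180° from departure on the ellipse, so φ = 180° − 75.31° = 105°.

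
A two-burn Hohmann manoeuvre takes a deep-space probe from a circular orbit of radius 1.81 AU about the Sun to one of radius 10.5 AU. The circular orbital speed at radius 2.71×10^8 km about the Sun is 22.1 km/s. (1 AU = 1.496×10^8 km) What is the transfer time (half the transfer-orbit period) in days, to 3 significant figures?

From the circular-orbit relation v² = μ/r at r = 2.71×10^8 km: μ = v²r = (22.1)² × 2.71×10^8 = 1.32359×10^11 km³/s².
In km: r₁ = 1.81 × 1.496×10^8 = 2.70776×10^8 km; r₂ = 10.5 × 1.496×10^8 = 1.5708×10^9 km.
The Hohmann ellipse has a_t = (r₁ + r₂)/2 = 9.20788×10^8 km.
By Kepler's third law the transfer-orbit period is T = 2π√(a_t³/μ), so t = T/2 = 2.413×10^8 s.
Converting: 2.413×10^8 s ÷ 86400 s/day = 2790 days.

t = 2790 days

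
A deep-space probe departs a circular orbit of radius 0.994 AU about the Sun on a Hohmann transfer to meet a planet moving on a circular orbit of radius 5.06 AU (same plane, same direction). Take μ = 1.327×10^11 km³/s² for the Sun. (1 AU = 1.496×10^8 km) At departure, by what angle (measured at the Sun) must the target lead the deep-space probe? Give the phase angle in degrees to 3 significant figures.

In km: r₁ = 0.994 × 1.496×10^8 = 1.487024×10^8 km; r₂ = 5.06 × 1.496×10^8 = 7.56976×10^8 km.
Transfer-ellipse semi-major axis a_t = (r₁ + r₂)/2 = (1.487024×10^8 + 7.56976×10^8)/2 = 4.528392×10^8 km.
Transfer time t = π√(a_t³/μ) = 8.311×10^7 s.
Target angular speed ω₂ = √(μ/r₂³) = 1.749×10^-8 rad/s.
Angle swept by the target during transfer: ω₂·t = 1.45359 rad = 83.28°.
The deep-space probe traverses 180° on the transfer ellipse, so the target must lead by 180° − 83.28° = 96.7°.

φ = 96.7°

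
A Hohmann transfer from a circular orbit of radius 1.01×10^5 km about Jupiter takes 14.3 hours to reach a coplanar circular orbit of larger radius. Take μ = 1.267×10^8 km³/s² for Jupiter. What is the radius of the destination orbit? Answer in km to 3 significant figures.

r₂ = 5.47×10^5 km

Transfer time t = 14.3 hours = 51480 s, and t = π√(a_t³/μ).
So a_t = (μ t²/π²)^(1/3) = (1.267×10^8 × (51480)² / π²)^(1/3) = 3.2403×10^5 km.
Since a_t = (r₁ + r₂)/2, r₂ = 2a_t − r₁ = 2×3.2403×10^5 − 1.010×10^5 = 5.4706×10^5 km.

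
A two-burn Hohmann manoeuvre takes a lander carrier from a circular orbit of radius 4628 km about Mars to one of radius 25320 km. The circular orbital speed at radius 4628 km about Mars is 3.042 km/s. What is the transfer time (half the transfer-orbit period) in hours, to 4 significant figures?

t = 7.727 hours

From the circular-orbit relation v² = μ/r at r = 4628 km: μ = v²r = (3.042)² × 4628 = 42826.4 km³/s².
Semi-major axis of the transfer orbit: a_t = (4628 + 25320)/2 = 14974 km.
Half the transfer-orbit period gives t = π√(a_t³/μ) = 27816 s.
Converting: 27816 s ÷ 3600 s/hour = 7.727 hours.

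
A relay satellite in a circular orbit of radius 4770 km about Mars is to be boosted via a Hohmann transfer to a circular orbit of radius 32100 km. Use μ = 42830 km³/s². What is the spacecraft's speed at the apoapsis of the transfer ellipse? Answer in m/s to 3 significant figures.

v = 588 m/s

The Hohmann ellipse has a_t = (r₁ + r₂)/2 = 18435 km.
The apoapsis of the transfer ellipse is at r = 32100 km.
From the vis-viva equation, v = √[μ(2/r − 1/a_t)] = 0.5876 km/s.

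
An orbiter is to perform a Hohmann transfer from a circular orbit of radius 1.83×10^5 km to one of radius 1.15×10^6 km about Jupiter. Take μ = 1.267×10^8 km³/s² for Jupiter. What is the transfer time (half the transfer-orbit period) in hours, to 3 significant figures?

t = 42.2 hours

Semi-major axis of the transfer orbit: a_t = (1.830×10^5 + 1.150×10^6)/2 = 6.665×10^5 km.
By Kepler's third law the transfer-orbit period is T = 2π√(a_t³/μ), so t = T/2 = 1.519×10^5 s.
Converting: 1.519×10^5 s ÷ 3600 s/hour = 42.2 hours.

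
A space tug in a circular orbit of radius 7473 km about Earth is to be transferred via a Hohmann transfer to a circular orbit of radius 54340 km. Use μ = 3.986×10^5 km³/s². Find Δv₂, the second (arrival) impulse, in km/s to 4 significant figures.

Transfer-ellipse semi-major axis a_t = (r₁ + r₂)/2 = (7473 + 54340)/2 = 30906.5 km.
On the circular orbit at r = 54340 km, v_c = √(μ/r) = 2.7084 km/s.
Transfer-orbit speed at the same r (vis-viva, a = a_t): v_t = √[μ(2/r − 1/a_t)] = 1.3318 km/s.
Δv₂ = |v_t − v_c| = |1.3318 − 2.7084| = 1.377 km/s.

Δv₂ = 1.377 km/s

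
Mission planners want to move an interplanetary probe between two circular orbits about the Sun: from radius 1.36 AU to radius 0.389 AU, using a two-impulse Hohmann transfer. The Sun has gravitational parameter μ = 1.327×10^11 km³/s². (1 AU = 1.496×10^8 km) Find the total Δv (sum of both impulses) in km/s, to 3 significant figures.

In km: r₁ = 1.36 × 1.496×10^8 = 2.03456×10^8 km; r₂ = 0.389 × 1.496×10^8 = 5.81944×10^7 km.
The Hohmann ellipse has a_t = (r₁ + r₂)/2 = 1.308252×10^8 km.
At r₁ the circular-orbit speed is v₁ = √(μ/r₁) = 25.5388 km/s.
On the transfer ellipse at r₁, vis-viva gives v_a = √[μ(2/r₁ − 1/a_t)] = 17.0332 km/s.
First burn Δv₁ = |v_a − v₁| = 8.5056 km/s.
At r₂, v₂ = √(μ/r₂) = 47.752 km/s.
Transfer-orbit speed at r₂: v_p = √[μ(2/r₂ − 1/a_t)] = 59.550 km/s.
Second burn Δv₂ = |v₂ − v_p| = 11.798 km/s.
Δv = Δv₁ + Δv₂ = 8.5056 + 11.798 = 20.30 km/s.

Δv = 20.3 km/s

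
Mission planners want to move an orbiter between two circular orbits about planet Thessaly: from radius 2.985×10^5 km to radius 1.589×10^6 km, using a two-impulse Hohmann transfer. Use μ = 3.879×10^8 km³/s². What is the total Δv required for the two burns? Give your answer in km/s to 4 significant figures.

Transfer-ellipse semi-major axis a_t = (r₁ + r₂)/2 = (2.985×10^5 + 1.589×10^6)/2 = 9.4375×10^5 km.
At r₁ the circular-orbit speed is v₁ = √(μ/r₁) = 36.049 km/s.
On the transfer ellipse at r₁, vis-viva gives v_p = √[μ(2/r₁ − 1/a_t)] = 46.776 km/s.
First burn Δv₁ = |v_p − v₁| = 10.727 km/s.
Circular speed at r₂: v₂ = √(μ/r₂) = 15.6242 km/s.
Transfer-orbit speed at r₂: v_a = √[μ(2/r₂ − 1/a_t)] = 8.78702 km/s.
Second burn Δv₂ = |v₂ − v_a| = 6.8372 km/s.
Total Δv = Δv₁ + Δv₂ = 17.56 km/s.

Δv = 17.56 km/s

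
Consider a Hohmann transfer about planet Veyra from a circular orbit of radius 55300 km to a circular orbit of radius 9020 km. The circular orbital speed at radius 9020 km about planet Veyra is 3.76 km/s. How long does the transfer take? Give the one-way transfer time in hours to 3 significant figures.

From the circular-orbit relation v² = μ/r at r = 9020 km: μ = v²r = (3.76)² × 9020 = 1.27521×10^5 km³/s².
Semi-major axis of the transfer orbit: a_t = (55300 + 9020)/2 = 32160 km.
By Kepler's third law the transfer-orbit period is T = 2π√(a_t³/μ), so t = T/2 = 50740 s.
Converting: 50740 s ÷ 3600 s/hour = 14.1 hours.

t = 14.1 hours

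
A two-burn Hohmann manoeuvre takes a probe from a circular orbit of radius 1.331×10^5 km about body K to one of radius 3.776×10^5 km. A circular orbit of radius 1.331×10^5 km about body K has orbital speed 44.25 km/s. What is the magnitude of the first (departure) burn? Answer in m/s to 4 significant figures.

Δv₁ = 9560 m/s

From the circular-orbit relation v² = μ/r at r = 1.331×10^5 km: μ = v²r = (44.25)² × 1.331×10^5 = 2.60618×10^8 km³/s².
Transfer-ellipse semi-major axis a_t = (r₁ + r₂)/2 = (1.331×10^5 + 3.776×10^5)/2 = 2.5535×10^5 km.
On the circular orbit at r = 1.331×10^5 km, v_c = √(μ/r) = 44.25 km/s.
Vis-viva on the transfer ellipse at r = 1.331×10^5 km gives v_t = √[μ(2/r − 1/a_t)] = 53.81 km/s.
Δv₁ = |v_t − v_c| = |53.81 − 44.25| = 9.560 km/s.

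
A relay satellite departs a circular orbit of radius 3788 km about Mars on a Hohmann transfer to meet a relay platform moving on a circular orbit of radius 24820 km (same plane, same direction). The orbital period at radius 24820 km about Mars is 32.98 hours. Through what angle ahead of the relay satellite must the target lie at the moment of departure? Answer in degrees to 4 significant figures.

φ = 101.2°

From Kepler's third law T² = 4π²r³/μ at r = 24820 km, T = 32.98 hours = 32.98 × 3600 s = 1.18728×10^5 s: μ = 4π²r³/T² = 42821.2 km³/s².
Semi-major axis of the transfer orbit: a_t = (3788 + 24820)/2 = 14304 km.
Transfer time t = π√(a_t³/μ) = 25972 s.
The target's mean motion on its circular orbit is ω₂ = √(μ/r₂³) = 5.2921×10^-5 rad/s.
Angle swept by the target during transfer: ω₂·t = 1.37446 rad = 78.751°.
Arrival is 180° from departure on the ellipse, so φ = 180° − 78.751° = 101.2°.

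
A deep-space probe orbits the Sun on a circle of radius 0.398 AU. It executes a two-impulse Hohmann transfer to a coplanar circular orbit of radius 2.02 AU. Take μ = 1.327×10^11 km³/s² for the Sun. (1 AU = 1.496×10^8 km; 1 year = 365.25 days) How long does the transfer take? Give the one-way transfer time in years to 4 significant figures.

t = 0.6647 years

In km: r₁ = 0.398 × 1.496×10^8 = 5.95408×10^7 km; r₂ = 2.02 × 1.496×10^8 = 3.02192×10^8 km.
Transfer-ellipse semi-major axis a_t = (r₁ + r₂)/2 = (5.95408×10^7 + 3.02192×10^8)/2 = 1.808664×10^8 km.
By Kepler's third law the transfer-orbit period is T = 2π√(a_t³/μ), so t = T/2 = 2.0977×10^7 s.
Converting: 2.0977×10^7 s ÷ 3.15576×10^7 s/year (365.25 × 86400) = 0.6647 years.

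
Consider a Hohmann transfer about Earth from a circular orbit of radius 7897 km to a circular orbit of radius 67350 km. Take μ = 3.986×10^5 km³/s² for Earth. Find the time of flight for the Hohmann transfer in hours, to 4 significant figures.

t = 10.09 hours

The Hohmann ellipse has a_t = (r₁ + r₂)/2 = 37623.5 km.
Half the transfer-orbit period gives t = π√(a_t³/μ) = 36310 s.
Converting: 36310 s ÷ 3600 s/hour = 10.09 hours.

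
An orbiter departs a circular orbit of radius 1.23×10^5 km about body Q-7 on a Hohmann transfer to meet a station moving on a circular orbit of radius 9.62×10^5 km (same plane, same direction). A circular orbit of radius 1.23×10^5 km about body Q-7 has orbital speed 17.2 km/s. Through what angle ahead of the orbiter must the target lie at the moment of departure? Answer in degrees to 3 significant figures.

From the circular-orbit relation v² = μ/r at r = 1.23×10^5 km: μ = v²r = (17.2)² × 1.23×10^5 = 3.63883×10^7 km³/s².
The Hohmann ellipse has a_t = (r₁ + r₂)/2 = 5.425×10^5 km.
The half-period of the transfer ellipse is t = π√(a_t³/μ) = 2.081×10^5 s.
The target's mean motion on its circular orbit is ω₂ = √(μ/r₂³) = 6.393×10^-6 rad/s.
Angle swept by the target during transfer: ω₂·t = 1.3304 rad = 76.23°.
The orbiter traverses 180° on the transfer ellipse, so the target must lead by 180° − 76.23° = 104°.

φ = 104°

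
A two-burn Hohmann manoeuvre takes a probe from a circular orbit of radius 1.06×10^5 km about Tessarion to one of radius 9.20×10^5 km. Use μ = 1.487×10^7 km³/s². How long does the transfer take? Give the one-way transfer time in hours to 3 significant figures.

Transfer-ellipse semi-major axis a_t = (r₁ + r₂)/2 = (1.060×10^5 + 9.200×10^5)/2 = 5.130×10^5 km.
Half the transfer-orbit period gives t = π√(a_t³/μ) = 2.99344×10^5 s.
Converting: 2.99344×10^5 s ÷ 3600 s/hour = 83.2 hours.

t = 83.2 hours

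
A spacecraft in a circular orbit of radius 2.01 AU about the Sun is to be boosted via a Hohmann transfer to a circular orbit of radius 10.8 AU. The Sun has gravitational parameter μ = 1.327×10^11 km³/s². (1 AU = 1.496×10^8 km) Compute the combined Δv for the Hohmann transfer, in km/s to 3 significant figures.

Δv = 10.3 km/s

In km: r₁ = 2.01 × 1.496×10^8 = 3.00696×10^8 km; r₂ = 10.8 × 1.496×10^8 = 1.61568×10^9 km.
Transfer-ellipse semi-major axis a_t = (r₁ + r₂)/2 = (3.00696×10^8 + 1.61568×10^9)/2 = 9.58188×10^8 km.
At r₁ the circular-orbit speed is v₁ = √(μ/r₁) = 21.0074 km/s.
Transfer-orbit speed at r₁ (v² = μ(2/r − 1/a)): v_p = √[μ(2/r₁ − 1/a_t)] = 27.2787 km/s.
First burn Δv₁ = |v_p − v₁| = 6.271 km/s.
Circular speed at r₂: v₂ = √(μ/r₂) = 9.063 km/s.
Transfer-orbit speed at r₂: v_a = √[μ(2/r₂ − 1/a_t)] = 5.077 km/s.
Second burn Δv₂ = |v₂ − v_a| = 3.986 km/s.
Total Δv = Δv₁ + Δv₂ = 10.26 km/s.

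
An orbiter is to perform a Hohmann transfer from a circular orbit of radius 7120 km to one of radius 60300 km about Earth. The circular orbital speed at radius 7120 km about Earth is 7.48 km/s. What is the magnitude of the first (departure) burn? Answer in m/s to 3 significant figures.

Δv₁ = 2520 m/s

From the circular-orbit relation v² = μ/r at r = 7120 km: μ = v²r = (7.48)² × 7120 = 3.98367×10^5 km³/s².
Semi-major axis of the transfer orbit: a_t = (7120 + 60300)/2 = 33710 km.
Circular speed at r = 7120 km: v_c = √(μ/r) = 7.4800 km/s.
Vis-viva on the transfer ellipse at r = 7120 km gives v_t = √[μ(2/r − 1/a_t)] = 10.004 km/s.
Δv₁ = |v_t − v_c| = |10.004 − 7.4800| = 2.524 km/s.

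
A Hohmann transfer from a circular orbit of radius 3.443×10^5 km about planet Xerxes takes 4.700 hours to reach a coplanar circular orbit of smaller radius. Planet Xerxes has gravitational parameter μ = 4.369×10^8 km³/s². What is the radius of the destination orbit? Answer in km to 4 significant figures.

r₂ = 1.220×10^5 km

Transfer time t = 4.700 hours = 16920 s, and t = π√(a_t³/μ).
So a_t = (μ t²/π²)^(1/3) = (4.369×10^8 × (16920)² / π²)^(1/3) = 2.3315×10^5 km.
Since a_t = (r₁ + r₂)/2, r₂ = 2a_t − r₁ = 2×2.3315×10^5 − 3.443×10^5 = 1.220×10^5 km.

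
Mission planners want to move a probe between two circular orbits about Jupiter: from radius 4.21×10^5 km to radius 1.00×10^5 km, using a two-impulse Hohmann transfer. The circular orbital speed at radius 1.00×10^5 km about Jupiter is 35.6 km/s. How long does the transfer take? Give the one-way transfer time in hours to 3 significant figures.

t = 10.3 hours

From the circular-orbit relation v² = μ/r at r = 1.00×10^5 km: μ = v²r = (35.6)² × 1.00×10^5 = 1.26736×10^8 km³/s².
The Hohmann ellipse has a_t = (r₁ + r₂)/2 = 2.605×10^5 km.
Half the transfer-orbit period gives t = π√(a_t³/μ) = 37100 s.
Converting: 37100 s ÷ 3600 s/hour = 10.3 hours.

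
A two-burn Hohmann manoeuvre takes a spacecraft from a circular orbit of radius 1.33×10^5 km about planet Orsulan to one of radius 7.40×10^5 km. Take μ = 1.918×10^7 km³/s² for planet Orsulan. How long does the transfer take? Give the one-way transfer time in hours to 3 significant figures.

The Hohmann ellipse has a_t = (r₁ + r₂)/2 = 4.365×10^5 km.
By Kepler's third law the transfer-orbit period is T = 2π√(a_t³/μ), so t = T/2 = 2.069×10^5 s.
Converting: 2.069×10^5 s ÷ 3600 s/hour = 57.5 hours.

t = 57.5 hours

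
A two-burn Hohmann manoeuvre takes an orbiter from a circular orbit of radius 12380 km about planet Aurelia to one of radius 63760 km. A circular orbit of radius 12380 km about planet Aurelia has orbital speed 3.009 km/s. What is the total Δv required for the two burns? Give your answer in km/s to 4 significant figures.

From the circular-orbit relation v² = μ/r at r = 12380 km: μ = v²r = (3.009)² × 12380 = 1.12090×10^5 km³/s².
The Hohmann ellipse has a_t = (r₁ + r₂)/2 = 38070 km.
At r₁ the circular-orbit speed is v₁ = √(μ/r₁) = 3.0090 km/s.
On the transfer ellipse at r₁, vis-viva equation gives v_p = √[μ(2/r₁ − 1/a_t)] = 3.8941 km/s.
First burn Δv₁ = |v_p − v₁| = 0.8851 km/s.
Circular speed at r₂: v₂ = √(μ/r₂) = 1.3259 km/s.
Transfer-orbit speed at r₂: v_a = √[μ(2/r₂ − 1/a_t)] = 0.75610 km/s.
Second burn Δv₂ = |v₂ − v_a| = 0.5698 km/s.
Total Δv = Δv₁ + Δv₂ = 1.455 km/s.

Δv = 1.455 km/s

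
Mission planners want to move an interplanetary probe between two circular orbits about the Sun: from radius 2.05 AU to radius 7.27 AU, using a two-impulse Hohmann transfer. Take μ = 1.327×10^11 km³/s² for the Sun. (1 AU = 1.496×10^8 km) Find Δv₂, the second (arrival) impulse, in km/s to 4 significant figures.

Δv₂ = 3.720 km/s

In km: r₁ = 2.05 × 1.496×10^8 = 3.0668×10^8 km; r₂ = 7.27 × 1.496×10^8 = 1.087592×10^9 km.
Transfer-ellipse semi-major axis a_t = (r₁ + r₂)/2 = (3.0668×10^8 + 1.087592×10^9)/2 = 6.97136×10^8 km.
Circular speed at r = 1.087592×10^9 km: v_c = √(μ/r) = 11.046 km/s.
Vis-viva on the transfer ellipse at r = 1.087592×10^9 km gives v_t = √[μ(2/r − 1/a_t)] = 7.3263 km/s.
Δv₂ = |v_t − v_c| = |7.3263 − 11.046| = 3.720 km/s.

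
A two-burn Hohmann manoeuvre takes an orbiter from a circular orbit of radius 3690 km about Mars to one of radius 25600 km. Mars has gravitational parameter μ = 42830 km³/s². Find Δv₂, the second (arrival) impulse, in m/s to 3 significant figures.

Δv₂ = 644 m/s

The Hohmann ellipse has a_t = (r₁ + r₂)/2 = 14645 km.
On the circular orbit at r = 25600 km, v_c = √(μ/r) = 1.2935 km/s.
Transfer-orbit speed at the same r (vis-viva, a = a_t): v_t = √[μ(2/r − 1/a_t)] = 0.64927 km/s.
Δv₂ = |v_t − v_c| = |0.64927 − 1.2935| = 0.6442 km/s.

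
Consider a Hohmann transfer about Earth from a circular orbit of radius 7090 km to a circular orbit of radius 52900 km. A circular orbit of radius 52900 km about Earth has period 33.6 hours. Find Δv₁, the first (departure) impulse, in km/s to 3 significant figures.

From Kepler's third law T² = 4π²r³/μ at r = 52900 km, T = 33.6 hours = 33.6 × 3600 s = 1.2096×10^5 s: μ = 4π²r³/T² = 3.99432×10^5 km³/s².
The Hohmann ellipse has a_t = (r₁ + r₂)/2 = 29995 km.
Circular speed at r = 7090 km: v_c = √(μ/r) = 7.506 km/s.
Transfer-orbit speed at the same r (vis-viva, a = a_t): v_t = √[μ(2/r − 1/a_t)] = 9.968 km/s.
Δv₁ = |v_t − v_c| = |9.968 − 7.506| = 2.462 km/s.

Δv₁ = 2.46 km/s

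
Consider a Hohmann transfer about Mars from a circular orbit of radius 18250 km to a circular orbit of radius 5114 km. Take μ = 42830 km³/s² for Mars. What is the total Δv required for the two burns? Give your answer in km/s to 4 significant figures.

Semi-major axis of the transfer orbit: a_t = (18250 + 5114)/2 = 11682 km.
At r₁ the circular-orbit speed is v₁ = √(μ/r₁) = 1.53194 km/s.
Transfer-orbit speed at r₁ (v² = μ(2/r − 1/a)): v_a = √[μ(2/r₁ − 1/a_t)] = 1.01359 km/s.
First burn Δv₁ = |v_a − v₁| = 0.51835 km/s.
At r₂, v₂ = √(μ/r₂) = 2.89397 km/s.
Transfer-orbit speed at r₂: v_p = √[μ(2/r₂ − 1/a_t)] = 3.61715 km/s.
Second burn Δv₂ = |v₂ − v_p| = 0.72318 km/s.
Δv = Δv₁ + Δv₂ = 0.51835 + 0.72318 = 1.242 km/s.

Δv = 1.242 km/s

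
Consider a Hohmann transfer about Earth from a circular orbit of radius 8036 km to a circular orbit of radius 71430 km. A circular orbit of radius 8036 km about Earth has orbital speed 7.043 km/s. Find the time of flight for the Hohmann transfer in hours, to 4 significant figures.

t = 10.95 hours

From the circular-orbit relation v² = μ/r at r = 8036 km: μ = v²r = (7.043)² × 8036 = 3.98617×10^5 km³/s².
The Hohmann ellipse has a_t = (r₁ + r₂)/2 = 39733 km.
Transfer time t = π√(a_t³/μ) = π√((39733)³ / 3.98617×10^5) = 39410 s.
Converting: 39410 s ÷ 3600 s/hour = 10.95 hours.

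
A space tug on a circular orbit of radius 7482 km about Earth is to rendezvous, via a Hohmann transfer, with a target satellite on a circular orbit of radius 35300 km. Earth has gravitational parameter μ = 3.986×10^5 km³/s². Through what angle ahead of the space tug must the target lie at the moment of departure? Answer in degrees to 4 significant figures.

φ = 95.09°

The Hohmann ellipse has a_t = (r₁ + r₂)/2 = 21391 km.
The half-period of the transfer ellipse is t = π√(a_t³/μ) = 15570 s.
The target's mean motion on its circular orbit is ω₂ = √(μ/r₂³) = 9.519×10^-5 rad/s.
Angle swept by the target during transfer: ω₂·t = 1.482 rad = 84.91°.
Arrival is 180° from departure on the ellipse, so φ = 180° − 84.91° = 95.09°.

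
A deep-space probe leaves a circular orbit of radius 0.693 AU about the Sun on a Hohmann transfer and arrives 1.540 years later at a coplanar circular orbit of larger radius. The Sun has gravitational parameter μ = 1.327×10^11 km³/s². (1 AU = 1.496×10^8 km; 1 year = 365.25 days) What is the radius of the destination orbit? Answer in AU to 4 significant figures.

In km: r₁ = 0.693 × 1.496×10^8 = 1.036728×10^8 km.
Transfer time t = 1.540 years × 365.25 × 86400 s = 4.8598704×10^7 s, and t = π√(a_t³/μ).
So a_t = (μ t²/π²)^(1/3) = (1.327×10^11 × (4.8598704×10^7)² / π²)^(1/3) = 3.1667×10^8 km.
Since a_t = (r₁ + r₂)/2, r₂ = 2a_t − r₁ = 2×3.1667×10^8 − 1.036728×10^8 = 5.296672×10^8 km.
In AU: r₂ = 5.296672×10^8 / 1.496×10^8 = 3.541 AU.

r₂ = 3.541 AU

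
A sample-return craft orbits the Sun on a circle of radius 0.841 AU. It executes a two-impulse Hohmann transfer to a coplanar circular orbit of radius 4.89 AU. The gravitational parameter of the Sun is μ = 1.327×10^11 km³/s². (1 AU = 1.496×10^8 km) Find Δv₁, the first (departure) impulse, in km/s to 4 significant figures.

In km: r₁ = 0.841 × 1.496×10^8 = 1.258136×10^8 km; r₂ = 4.89 × 1.496×10^8 = 7.31544×10^8 km.
The Hohmann ellipse has a_t = (r₁ + r₂)/2 = 4.286788×10^8 km.
On the circular orbit at r = 1.258136×10^8 km, v_c = √(μ/r) = 32.4767 km/s.
Vis-viva on the transfer ellipse at r = 1.258136×10^8 km gives v_t = √[μ(2/r − 1/a_t)] = 42.4254 km/s.
Δv₁ = |v_t − v_c| = |42.4254 − 32.4767| = 9.949 km/s.

Δv₁ = 9.949 km/s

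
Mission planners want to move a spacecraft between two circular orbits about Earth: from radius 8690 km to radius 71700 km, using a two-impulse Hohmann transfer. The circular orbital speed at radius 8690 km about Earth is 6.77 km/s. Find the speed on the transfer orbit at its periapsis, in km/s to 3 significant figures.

From the circular-orbit relation v² = μ/r at r = 8690 km: μ = v²r = (6.77)² × 8690 = 3.98288×10^5 km³/s².
Semi-major axis of the transfer orbit: a_t = (8690 + 71700)/2 = 40195 km.
At periapsis, r = 8690 km.
From the vis-viva equation, v = √[μ(2/r − 1/a_t)] = 9.042 km/s.

v = 9.04 km/s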